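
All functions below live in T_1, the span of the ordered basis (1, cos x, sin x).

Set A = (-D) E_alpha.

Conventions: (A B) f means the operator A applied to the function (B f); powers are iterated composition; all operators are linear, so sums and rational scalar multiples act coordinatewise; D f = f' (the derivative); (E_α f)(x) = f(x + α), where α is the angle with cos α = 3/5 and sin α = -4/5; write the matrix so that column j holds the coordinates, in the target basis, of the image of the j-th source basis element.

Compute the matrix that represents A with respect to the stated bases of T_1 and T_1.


image of 1: 0
image of cos x: -(4/5)cos x + (3/5)sin x
image of sin x: -(3/5)cos x - (4/5)sin x
each image's coordinates form column j of the matrix

the matrix is [[0, 0, 0]; [0, -4/5, -3/5]; [0, 3/5, -4/5]] (rows listed top to bottom)


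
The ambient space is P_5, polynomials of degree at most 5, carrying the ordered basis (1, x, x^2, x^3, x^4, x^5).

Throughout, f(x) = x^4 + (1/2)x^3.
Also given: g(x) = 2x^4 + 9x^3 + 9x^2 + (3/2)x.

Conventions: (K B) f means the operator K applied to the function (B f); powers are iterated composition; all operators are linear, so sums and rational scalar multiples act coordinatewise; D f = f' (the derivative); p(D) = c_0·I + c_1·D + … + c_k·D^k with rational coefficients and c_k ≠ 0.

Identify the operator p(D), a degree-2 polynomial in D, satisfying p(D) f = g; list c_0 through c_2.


p(D) = 2·I + 2·D + (1/2)·D^2, i.e. c_0 = 2, c_1 = 2, c_2 = 1/2

D^0 f = x^4 + (1/2)x^3
D^1 f = 4x^3 + (3/2)x^2
D^2 f = 12x^2 + 3x
matching coefficients of g against c_0 f + c_1 Df + … from the top degree down determines the c_i
solution: c_0 = 2, c_1 = 2, c_2 = 1/2


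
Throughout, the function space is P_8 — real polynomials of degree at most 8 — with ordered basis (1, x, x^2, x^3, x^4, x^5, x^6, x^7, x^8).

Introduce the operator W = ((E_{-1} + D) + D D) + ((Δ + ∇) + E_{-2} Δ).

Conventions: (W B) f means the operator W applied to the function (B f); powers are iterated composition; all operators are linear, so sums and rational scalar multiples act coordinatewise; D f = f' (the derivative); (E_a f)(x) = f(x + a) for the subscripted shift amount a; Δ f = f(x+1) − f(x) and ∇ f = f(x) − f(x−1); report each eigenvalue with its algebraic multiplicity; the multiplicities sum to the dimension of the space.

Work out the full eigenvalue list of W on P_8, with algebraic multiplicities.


image of 1: 1
image of x: x + 3
image of x^2: x^2 + 6x
image of x^3: x^3 + 9x^2 + 8
image of x^4: x^4 + 12x^3 + 32x - 14
image of x^5: x^5 + 15x^4 + 80x^2 - 70x + 32
image of x^6: x^6 + 18x^5 + 160x^3 - 210x^2 + 192x - 62
image of x^7: x^7 + 21x^6 + 280x^4 - 490x^3 + 672x^2 - 434x + 128
image of x^8: x^8 + 24x^7 + 448x^5 - 980x^4 + 1792x^3 - 1736x^2 + 1024x - 254
the matrix is upper triangular; its diagonal is (1, 1, 1, 1, 1, 1, 1, 1, 1)
for a triangular matrix the eigenvalues are the diagonal entries, with algebraic multiplicity their repetition count

λ = 1 (multiplicity 9)


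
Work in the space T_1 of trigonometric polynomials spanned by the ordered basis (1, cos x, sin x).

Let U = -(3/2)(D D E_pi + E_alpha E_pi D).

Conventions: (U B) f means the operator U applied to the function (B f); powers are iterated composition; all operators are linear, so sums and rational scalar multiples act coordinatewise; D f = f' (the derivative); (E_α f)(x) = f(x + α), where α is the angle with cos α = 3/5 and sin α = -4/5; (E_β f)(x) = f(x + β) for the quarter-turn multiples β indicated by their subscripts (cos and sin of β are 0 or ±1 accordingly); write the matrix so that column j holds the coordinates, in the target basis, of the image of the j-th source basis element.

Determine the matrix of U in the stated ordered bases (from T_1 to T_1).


the matrix is [[0, 0, 0]; [0, -3/10, 9/10]; [0, -9/10, -3/10]] (rows listed top to bottom)

image of 1: 0
image of cos x: -(3/10)cos x - (9/10)sin x
image of sin x: (9/10)cos x - (3/10)sin x
each image's coordinates form column j of the matrix


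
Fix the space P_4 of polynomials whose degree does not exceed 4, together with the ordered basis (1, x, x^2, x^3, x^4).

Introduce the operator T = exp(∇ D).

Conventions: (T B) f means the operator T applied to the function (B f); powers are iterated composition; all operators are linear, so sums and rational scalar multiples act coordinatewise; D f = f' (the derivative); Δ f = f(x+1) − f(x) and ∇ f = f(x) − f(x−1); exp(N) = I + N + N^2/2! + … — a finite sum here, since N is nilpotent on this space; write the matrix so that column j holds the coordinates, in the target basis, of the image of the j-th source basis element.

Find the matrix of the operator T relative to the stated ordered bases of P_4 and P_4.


the matrix is [[1, 0, 2, -3, 16]; [0, 1, 0, 6, -12]; [0, 0, 1, 0, 12]; [0, 0, 0, 1, 0]; [0, 0, 0, 0, 1]] (rows listed top to bottom)

image of 1: 1
image of x: x
image of x^2: x^2 + 2
image of x^3: x^3 + 6x - 3
image of x^4: x^4 + 12x^2 - 12x + 16
each image's coordinates form column j of the matrix


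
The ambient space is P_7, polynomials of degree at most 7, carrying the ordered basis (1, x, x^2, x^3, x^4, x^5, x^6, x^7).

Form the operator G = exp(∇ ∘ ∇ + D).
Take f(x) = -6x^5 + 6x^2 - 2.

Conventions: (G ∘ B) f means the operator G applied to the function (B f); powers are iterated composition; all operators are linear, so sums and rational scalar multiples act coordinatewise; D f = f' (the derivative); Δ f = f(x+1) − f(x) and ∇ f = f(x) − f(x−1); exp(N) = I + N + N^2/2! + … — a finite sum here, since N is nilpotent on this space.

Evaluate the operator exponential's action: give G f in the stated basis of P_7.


g(x) = -6x^5 - 30x^4 - 180x^3 - 54x^2 - 438x + 370

order-1 term: -30x^4 - 120x^3 + 360x^2 - 408x + 192
order-2 term: -60x^3 - 360x^2 + 360x + 306
order-3 term: -60x^2 - 360x
order-4 term: -30x - 120
order-5 term: -6
the series for exp(∇ ∘ ∇ + D) f terminates at order 5
exp(∇ ∘ ∇ + D) f = -6x^5 - 30x^4 - 180x^3 - 54x^2 - 438x + 370


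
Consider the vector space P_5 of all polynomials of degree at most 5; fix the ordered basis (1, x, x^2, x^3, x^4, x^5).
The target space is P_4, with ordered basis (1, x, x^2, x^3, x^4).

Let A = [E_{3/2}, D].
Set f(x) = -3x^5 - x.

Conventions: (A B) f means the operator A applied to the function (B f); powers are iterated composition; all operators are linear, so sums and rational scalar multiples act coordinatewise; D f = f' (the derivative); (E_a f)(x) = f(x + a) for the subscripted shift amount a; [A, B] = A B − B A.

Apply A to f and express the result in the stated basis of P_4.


D f = -15x^4 - 1
E_{3/2} D f = -15x^4 - 90x^3 - (405/2)x^2 - (405/2)x - 1231/16
E_{3/2} f = -3x^5 - (45/2)x^4 - (135/2)x^3 - (405/4)x^2 - (1231/16)x - 777/32
D E_{3/2} f = -15x^4 - 90x^3 - (405/2)x^2 - (405/2)x - 1231/16
[E_{3/2}, D] f = 0

g(x) = 0


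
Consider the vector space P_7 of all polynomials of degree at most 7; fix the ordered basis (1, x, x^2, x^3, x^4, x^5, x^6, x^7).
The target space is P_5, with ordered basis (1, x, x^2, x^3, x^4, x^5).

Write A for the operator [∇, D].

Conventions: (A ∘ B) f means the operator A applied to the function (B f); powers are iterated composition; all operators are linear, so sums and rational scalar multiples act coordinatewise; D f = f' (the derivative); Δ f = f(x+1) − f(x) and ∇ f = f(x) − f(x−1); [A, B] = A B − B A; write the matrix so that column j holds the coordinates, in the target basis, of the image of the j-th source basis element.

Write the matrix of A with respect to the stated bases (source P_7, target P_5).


the matrix is [[0, 0, 0, 0, 0, 0, 0, 0]; [0, 0, 0, 0, 0, 0, 0, 0]; [0, 0, 0, 0, 0, 0, 0, 0]; [0, 0, 0, 0, 0, 0, 0, 0]; [0, 0, 0, 0, 0, 0, 0, 0]; [0, 0, 0, 0, 0, 0, 0, 0]] (rows listed top to bottom)

image of 1: 0
image of x: 0
image of x^2: 0
image of x^3: 0
image of x^4: 0
image of x^5: 0
image of x^6: 0
image of x^7: 0
each image's coordinates form column j of the matrix


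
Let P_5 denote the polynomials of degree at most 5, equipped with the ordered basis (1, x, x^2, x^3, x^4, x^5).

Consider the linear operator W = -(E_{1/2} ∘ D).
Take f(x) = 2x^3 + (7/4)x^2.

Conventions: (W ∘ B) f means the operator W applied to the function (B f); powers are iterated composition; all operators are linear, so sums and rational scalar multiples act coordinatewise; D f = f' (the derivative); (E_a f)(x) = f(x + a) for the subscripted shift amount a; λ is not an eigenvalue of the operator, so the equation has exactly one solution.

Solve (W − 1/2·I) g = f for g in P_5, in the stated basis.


write g with unknown coordinates in the stated basis and equate coefficients in (W − 1/2·I) g = f
solving from the highest basis element down gives g = -4x^3 + (41/2)x^2 - 58x + 81
check: W g = 12x^2 - 29x + 81/2
so W g − 1/2·g = 2x^3 + (7/4)x^2 = f ✓

the image equals g(x) = -4x^3 + (41/2)x^2 - 58x + 81


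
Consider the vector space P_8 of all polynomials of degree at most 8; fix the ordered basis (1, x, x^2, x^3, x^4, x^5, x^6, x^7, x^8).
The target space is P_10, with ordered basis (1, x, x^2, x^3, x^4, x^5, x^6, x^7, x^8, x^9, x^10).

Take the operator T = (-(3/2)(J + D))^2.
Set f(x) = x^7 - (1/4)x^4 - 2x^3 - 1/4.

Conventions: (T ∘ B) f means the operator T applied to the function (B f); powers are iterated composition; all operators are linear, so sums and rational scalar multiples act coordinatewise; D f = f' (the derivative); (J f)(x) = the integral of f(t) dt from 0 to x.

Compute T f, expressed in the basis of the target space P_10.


the image equals g(x) = (1/32)x^9 + (9/2)x^7 - (3/160)x^6 + (3771/40)x^5 - (9/8)x^4 - 9x^3 - (225/32)x^2 - 27x - 9/16

J f = (1/8)x^8 - (1/20)x^5 - (1/2)x^4 - (1/4)x
D f = 7x^6 - x^3 - 6x^2
(J + D) f = (1/8)x^8 + 7x^6 - (1/20)x^5 - (1/2)x^4 - x^3 - 6x^2 - (1/4)x
(-(3/2)(J + D)) f = -(3/16)x^8 - (21/2)x^6 + (3/40)x^5 + (3/4)x^4 + (3/2)x^3 + 9x^2 + (3/8)x
J (-(3/2)(J + D)) f = -(1/48)x^9 - (3/2)x^7 + (1/80)x^6 + (3/20)x^5 + (3/8)x^4 + 3x^3 + (3/16)x^2
D (-(3/2)(J + D)) f = -(3/2)x^7 - 63x^5 + (3/8)x^4 + 3x^3 + (9/2)x^2 + 18x + 3/8
(J + D) (-(3/2)(J + D)) f = -(1/48)x^9 - 3x^7 + (1/80)x^6 - (1257/20)x^5 + (3/4)x^4 + 6x^3 + (75/16)x^2 + 18x + 3/8
(-(3/2)(J + D)) (-(3/2)(J + D)) f = (1/32)x^9 + (9/2)x^7 - (3/160)x^6 + (3771/40)x^5 - (9/8)x^4 - 9x^3 - (225/32)x^2 - 27x - 9/16


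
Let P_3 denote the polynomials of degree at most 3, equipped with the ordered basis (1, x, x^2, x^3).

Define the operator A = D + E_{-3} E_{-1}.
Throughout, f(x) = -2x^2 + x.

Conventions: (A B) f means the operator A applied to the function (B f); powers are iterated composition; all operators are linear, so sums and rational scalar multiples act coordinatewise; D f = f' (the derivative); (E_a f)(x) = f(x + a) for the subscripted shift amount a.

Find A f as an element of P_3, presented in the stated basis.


D f = -4x + 1
E_{-1} f = -2x^2 + 5x - 3
E_{-3} E_{-1} f = -2x^2 + 17x - 36
(D + E_{-3} E_{-1}) f = -2x^2 + 13x - 35

the image equals g(x) = -2x^2 + 13x - 35


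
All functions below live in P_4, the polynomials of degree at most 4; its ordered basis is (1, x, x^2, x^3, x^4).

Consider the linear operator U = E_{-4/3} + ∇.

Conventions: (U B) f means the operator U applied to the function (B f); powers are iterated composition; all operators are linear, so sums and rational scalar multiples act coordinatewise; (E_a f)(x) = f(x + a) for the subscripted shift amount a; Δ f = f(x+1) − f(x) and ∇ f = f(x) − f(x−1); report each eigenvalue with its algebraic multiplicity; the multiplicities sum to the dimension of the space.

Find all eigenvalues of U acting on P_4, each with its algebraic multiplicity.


λ = 1 (multiplicity 5)

image of 1: 1
image of x: x - 1/3
image of x^2: x^2 - (2/3)x + 7/9
image of x^3: x^3 - x^2 + (7/3)x - 37/27
image of x^4: x^4 - (4/3)x^3 + (14/3)x^2 - (148/27)x + 175/81
the matrix is upper triangular; its diagonal is (1, 1, 1, 1, 1)
for a triangular matrix the eigenvalues are the diagonal entries, with algebraic multiplicity their repetition count


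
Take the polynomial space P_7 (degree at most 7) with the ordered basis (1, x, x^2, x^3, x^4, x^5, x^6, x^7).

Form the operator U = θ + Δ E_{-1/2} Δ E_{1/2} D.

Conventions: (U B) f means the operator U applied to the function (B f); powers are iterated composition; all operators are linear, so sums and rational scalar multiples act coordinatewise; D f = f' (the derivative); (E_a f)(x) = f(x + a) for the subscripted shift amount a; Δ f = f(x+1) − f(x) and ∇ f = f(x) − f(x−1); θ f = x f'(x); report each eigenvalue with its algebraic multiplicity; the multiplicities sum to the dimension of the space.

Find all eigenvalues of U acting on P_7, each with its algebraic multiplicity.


image of 1: 0
image of x: x
image of x^2: 2x^2
image of x^3: 3x^3 + 6
image of x^4: 4x^4 + 24x + 24
image of x^5: 5x^5 + 60x^2 + 120x + 70
image of x^6: 6x^6 + 120x^3 + 360x^2 + 420x + 180
image of x^7: 7x^7 + 210x^4 + 840x^3 + 1470x^2 + 1260x + 434
the matrix is upper triangular; its diagonal is (0, 1, 2, 3, 4, 5, 6, 7)
for a triangular matrix the eigenvalues are the diagonal entries, with algebraic multiplicity their repetition count

λ = 0 (multiplicity 1), λ = 1 (multiplicity 1), λ = 2 (multiplicity 1), λ = 3 (multiplicity 1), λ = 4 (multiplicity 1), λ = 5 (multiplicity 1), λ = 6 (multiplicity 1), λ = 7 (multiplicity 1)


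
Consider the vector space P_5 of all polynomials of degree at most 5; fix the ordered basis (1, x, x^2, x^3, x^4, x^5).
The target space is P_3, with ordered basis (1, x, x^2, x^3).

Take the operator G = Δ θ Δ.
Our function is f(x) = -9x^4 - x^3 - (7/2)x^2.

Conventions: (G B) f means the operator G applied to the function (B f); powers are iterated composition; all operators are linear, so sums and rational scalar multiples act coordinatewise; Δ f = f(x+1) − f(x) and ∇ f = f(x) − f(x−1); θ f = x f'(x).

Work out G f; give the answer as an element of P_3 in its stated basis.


the image equals g(x) = -324x^2 - 552x - 268

Δ f = -36x^3 - 57x^2 - 46x - 27/2
θ Δ f = -108x^3 - 114x^2 - 46x
Δ θ Δ f = -324x^2 - 552x - 268


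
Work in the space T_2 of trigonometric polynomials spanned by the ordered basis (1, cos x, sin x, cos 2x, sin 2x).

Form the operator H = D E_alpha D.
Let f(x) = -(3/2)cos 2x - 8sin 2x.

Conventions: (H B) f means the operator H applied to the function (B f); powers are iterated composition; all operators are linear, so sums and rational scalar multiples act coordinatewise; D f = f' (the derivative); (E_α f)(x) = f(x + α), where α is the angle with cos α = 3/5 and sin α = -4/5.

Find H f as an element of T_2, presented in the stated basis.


D f = -16cos 2x + 3sin 2x
E_alpha D f = (8/5)cos 2x - (81/5)sin 2x
D E_alpha D f = -(162/5)cos 2x - (16/5)sin 2x

g(x) = -(162/5)cos 2x - (16/5)sin 2x


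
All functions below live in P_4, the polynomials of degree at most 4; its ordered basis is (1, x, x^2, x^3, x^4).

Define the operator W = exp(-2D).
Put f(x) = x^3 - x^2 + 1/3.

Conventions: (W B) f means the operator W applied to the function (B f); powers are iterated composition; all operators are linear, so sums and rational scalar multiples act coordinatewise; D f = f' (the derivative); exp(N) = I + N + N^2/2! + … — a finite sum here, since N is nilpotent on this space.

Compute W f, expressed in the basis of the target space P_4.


g(x) = x^3 - 7x^2 + 16x - 35/3

order-1 term: -6x^2 + 4x
order-2 term: 12x - 4
order-3 term: -8
the series for exp(-2D) f terminates at order 3
exp(-2D) f = x^3 - 7x^2 + 16x - 35/3


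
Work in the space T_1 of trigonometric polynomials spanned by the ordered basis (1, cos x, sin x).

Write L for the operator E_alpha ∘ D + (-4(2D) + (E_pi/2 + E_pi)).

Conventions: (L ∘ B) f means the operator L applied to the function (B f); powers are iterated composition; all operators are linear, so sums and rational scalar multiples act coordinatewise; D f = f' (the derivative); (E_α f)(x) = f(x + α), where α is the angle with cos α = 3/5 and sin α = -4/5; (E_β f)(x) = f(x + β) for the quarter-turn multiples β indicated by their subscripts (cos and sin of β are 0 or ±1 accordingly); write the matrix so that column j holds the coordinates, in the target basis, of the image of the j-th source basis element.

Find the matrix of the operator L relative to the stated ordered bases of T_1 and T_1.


image of 1: 2
image of cos x: -(1/5)cos x + (32/5)sin x
image of sin x: -(32/5)cos x - (1/5)sin x
each image's coordinates form column j of the matrix

the matrix is [[2, 0, 0]; [0, -1/5, -32/5]; [0, 32/5, -1/5]] (rows listed top to bottom)


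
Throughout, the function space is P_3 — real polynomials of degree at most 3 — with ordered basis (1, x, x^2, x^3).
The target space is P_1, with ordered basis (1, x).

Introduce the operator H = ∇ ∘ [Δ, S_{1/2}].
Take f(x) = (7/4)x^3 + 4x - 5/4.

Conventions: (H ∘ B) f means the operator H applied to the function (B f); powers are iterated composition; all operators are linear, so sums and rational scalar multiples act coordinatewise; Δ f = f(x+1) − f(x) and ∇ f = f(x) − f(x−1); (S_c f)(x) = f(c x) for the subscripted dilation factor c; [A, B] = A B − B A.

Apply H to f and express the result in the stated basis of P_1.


the image equals g(x) = -(21/16)x - 21/16

S_{1/2} f = (7/32)x^3 + 2x - 5/4
Δ S_{1/2} f = (21/32)x^2 + (21/32)x + 71/32
Δ f = (21/4)x^2 + (21/4)x + 23/4
S_{1/2} Δ f = (21/16)x^2 + (21/8)x + 23/4
[Δ, S_{1/2}] f = -(21/32)x^2 - (63/32)x - 113/32
∇ [Δ, S_{1/2}] f = -(21/16)x - 21/16


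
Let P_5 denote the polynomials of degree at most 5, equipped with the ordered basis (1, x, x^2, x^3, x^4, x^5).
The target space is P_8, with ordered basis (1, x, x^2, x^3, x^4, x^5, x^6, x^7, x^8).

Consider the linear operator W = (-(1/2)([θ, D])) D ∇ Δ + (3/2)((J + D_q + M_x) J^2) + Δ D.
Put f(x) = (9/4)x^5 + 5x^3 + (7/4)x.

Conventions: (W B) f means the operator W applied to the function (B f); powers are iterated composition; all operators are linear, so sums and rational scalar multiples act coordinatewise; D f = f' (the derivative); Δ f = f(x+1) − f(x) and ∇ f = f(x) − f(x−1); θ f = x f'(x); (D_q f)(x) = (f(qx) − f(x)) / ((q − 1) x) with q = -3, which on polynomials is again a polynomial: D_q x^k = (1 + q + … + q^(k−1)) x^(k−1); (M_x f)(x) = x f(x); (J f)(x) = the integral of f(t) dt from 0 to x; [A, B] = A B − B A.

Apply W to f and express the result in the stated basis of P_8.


Δ f = (45/4)x^4 + (45/2)x^3 + (75/2)x^2 + (105/4)x + 9
∇ Δ f = 45x^3 + (105/2)x
D (∇ Δ) f = 135x^2 + 105/2
D (D ∇ Δ) f = 270x
θ D (D ∇ Δ) f = 270x
θ (D ∇ Δ) f = 270x^2
D θ (D ∇ Δ) f = 540x
[θ, D] (D ∇ Δ) f = -270x
(-(1/2)([θ, D])) (D ∇ Δ) f = 135x
J f = (3/8)x^6 + (5/4)x^4 + (7/8)x^2
J J f = (3/56)x^7 + (1/4)x^5 + (7/24)x^3
J J^2 f = (3/448)x^8 + (1/24)x^6 + (7/96)x^4
D_q J^2 f = (1641/56)x^6 + (61/4)x^4 + (49/24)x^2
M_x J^2 f = (3/56)x^8 + (1/4)x^6 + (7/24)x^4
(J + D_q + M_x) J^2 f = (27/448)x^8 + (1243/42)x^6 + (1499/96)x^4 + (49/24)x^2
((3/2)((J + D_q + M_x) J^2)) f = (81/896)x^8 + (1243/28)x^6 + (1499/64)x^4 + (49/16)x^2
D f = (45/4)x^4 + 15x^2 + 7/4
Δ D f = 45x^3 + (135/2)x^2 + 75x + 105/4
((-(1/2)([θ, D])) D ∇ Δ + (3/2)((J + D_q + M_x) J^2) + Δ D) f = (81/896)x^8 + (1243/28)x^6 + (1499/64)x^4 + 45x^3 + (1129/16)x^2 + 210x + 105/4

the image equals g(x) = (81/896)x^8 + (1243/28)x^6 + (1499/64)x^4 + 45x^3 + (1129/16)x^2 + 210x + 105/4


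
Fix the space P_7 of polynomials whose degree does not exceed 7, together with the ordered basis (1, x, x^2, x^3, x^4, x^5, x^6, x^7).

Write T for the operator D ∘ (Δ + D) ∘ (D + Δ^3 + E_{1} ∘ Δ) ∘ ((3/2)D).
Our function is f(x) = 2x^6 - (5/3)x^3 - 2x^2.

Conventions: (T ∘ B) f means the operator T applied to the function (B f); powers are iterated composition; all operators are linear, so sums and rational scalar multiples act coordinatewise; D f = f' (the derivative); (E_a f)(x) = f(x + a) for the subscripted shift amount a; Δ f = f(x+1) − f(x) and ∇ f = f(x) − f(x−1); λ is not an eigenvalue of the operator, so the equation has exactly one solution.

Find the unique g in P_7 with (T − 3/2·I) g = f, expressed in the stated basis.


write g with unknown coordinates in the stated basis and equate coefficients in (T − 3/2·I) g = f
solving from the highest basis element down gives g = -(4/3)x^6 + (10/9)x^3 - (5756/3)x^2 - 3840x - 5200
check: T g = -2880x^2 - 5760x - 7800
so T g − 3/2·g = 2x^6 - (5/3)x^3 - 2x^2 = f ✓

the result is g(x) = -(4/3)x^6 + (10/9)x^3 - (5756/3)x^2 - 3840x - 5200


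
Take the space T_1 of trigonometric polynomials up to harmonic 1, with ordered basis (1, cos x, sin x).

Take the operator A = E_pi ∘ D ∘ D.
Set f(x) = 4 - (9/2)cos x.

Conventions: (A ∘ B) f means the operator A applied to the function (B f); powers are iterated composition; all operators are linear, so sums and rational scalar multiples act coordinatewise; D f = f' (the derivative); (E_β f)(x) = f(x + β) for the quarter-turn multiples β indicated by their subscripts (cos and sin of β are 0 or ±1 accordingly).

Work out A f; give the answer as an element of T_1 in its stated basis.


D f = (9/2)sin x
D D f = (9/2)cos x
E_pi D D f = -(9/2)cos x

the result is g(x) = -(9/2)cos x


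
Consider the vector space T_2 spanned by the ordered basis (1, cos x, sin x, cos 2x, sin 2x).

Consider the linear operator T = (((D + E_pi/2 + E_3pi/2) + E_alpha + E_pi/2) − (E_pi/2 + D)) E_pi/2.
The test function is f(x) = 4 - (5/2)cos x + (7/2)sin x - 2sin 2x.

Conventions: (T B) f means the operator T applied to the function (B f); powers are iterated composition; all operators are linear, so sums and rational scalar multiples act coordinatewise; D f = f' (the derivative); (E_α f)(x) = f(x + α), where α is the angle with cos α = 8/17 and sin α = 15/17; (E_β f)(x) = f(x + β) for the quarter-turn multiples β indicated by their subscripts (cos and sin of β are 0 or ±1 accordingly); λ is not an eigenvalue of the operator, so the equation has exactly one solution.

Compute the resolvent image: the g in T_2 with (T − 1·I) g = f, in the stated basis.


write g with unknown coordinates in the stated basis and equate coefficients in (T − 1·I) g = f
solving from the highest basis element down gives g = 2 + (13/16)cos x - (33/16)sin x - (8/15)cos 2x - sin 2x
check: T g = 6 - (27/16)cos x + (23/16)sin x - (8/15)cos 2x - 3sin 2x
so T g − 1·g = 4 - (5/2)cos x + (7/2)sin x - 2sin 2x = f ✓

g(x) = 2 + (13/16)cos x - (33/16)sin x - (8/15)cos 2x - sin 2x


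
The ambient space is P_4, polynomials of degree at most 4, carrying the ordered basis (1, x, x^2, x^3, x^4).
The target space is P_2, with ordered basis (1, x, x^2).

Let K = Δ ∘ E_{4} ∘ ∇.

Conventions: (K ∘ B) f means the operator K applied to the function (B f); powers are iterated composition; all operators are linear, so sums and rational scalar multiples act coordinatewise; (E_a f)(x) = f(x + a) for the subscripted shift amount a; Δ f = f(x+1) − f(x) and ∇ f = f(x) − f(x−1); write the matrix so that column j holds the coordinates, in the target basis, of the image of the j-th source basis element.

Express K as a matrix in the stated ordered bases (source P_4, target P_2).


image of 1: 0
image of x: 0
image of x^2: 2
image of x^3: 6x + 24
image of x^4: 12x^2 + 96x + 194
each image's coordinates form column j of the matrix

the matrix is [[0, 0, 2, 24, 194]; [0, 0, 0, 6, 96]; [0, 0, 0, 0, 12]] (rows listed top to bottom)


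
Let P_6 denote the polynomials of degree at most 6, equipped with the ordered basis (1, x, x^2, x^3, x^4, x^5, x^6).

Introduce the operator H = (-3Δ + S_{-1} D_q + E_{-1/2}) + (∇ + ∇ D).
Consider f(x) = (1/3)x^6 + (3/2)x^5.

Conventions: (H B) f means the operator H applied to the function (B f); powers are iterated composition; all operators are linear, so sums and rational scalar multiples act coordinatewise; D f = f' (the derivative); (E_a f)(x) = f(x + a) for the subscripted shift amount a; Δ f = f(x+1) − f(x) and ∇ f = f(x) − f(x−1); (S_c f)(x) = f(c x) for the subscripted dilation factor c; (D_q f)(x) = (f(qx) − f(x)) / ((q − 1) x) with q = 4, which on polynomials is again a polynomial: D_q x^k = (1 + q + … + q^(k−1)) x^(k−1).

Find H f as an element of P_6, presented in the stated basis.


Δ f = 2x^5 + (25/2)x^4 + (65/3)x^3 + 20x^2 + (19/2)x + 11/6
(-3Δ) f = -6x^5 - (75/2)x^4 - 65x^3 - 60x^2 - (57/2)x - 11/2
D_q f = 455x^5 + (1023/2)x^4
S_{-1} D_q f = -455x^5 + (1023/2)x^4
E_{-1/2} f = (1/3)x^6 + (1/2)x^5 - (5/2)x^4 + (35/12)x^3 - (25/16)x^2 + (13/32)x - 1/24
(-3Δ + S_{-1} D_q + E_{-1/2}) f = (1/3)x^6 - (921/2)x^5 + (943/2)x^4 - (745/12)x^3 - (985/16)x^2 - (899/32)x - 133/24
∇ f = 2x^5 + (5/2)x^4 - (25/3)x^3 + 10x^2 - (11/2)x + 7/6
D f = 2x^5 + (15/2)x^4
∇ D f = 10x^4 + 10x^3 - 25x^2 + 20x - 11/2
(∇ + ∇ D) f = 2x^5 + (25/2)x^4 + (5/3)x^3 - 15x^2 + (29/2)x - 13/3
((-3Δ + S_{-1} D_q + E_{-1/2}) + (∇ + ∇ D)) f = (1/3)x^6 - (917/2)x^5 + 484x^4 - (725/12)x^3 - (1225/16)x^2 - (435/32)x - 79/8

g(x) = (1/3)x^6 - (917/2)x^5 + 484x^4 - (725/12)x^3 - (1225/16)x^2 - (435/32)x - 79/8


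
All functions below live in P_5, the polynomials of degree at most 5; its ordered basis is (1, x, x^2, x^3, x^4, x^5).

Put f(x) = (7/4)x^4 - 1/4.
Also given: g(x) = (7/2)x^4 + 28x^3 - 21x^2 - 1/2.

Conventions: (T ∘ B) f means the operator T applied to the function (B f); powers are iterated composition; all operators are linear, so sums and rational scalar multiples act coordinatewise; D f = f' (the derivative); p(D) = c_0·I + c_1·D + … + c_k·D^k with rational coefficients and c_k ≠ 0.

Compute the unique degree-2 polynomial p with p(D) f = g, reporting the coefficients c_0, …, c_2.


D^0 f = (7/4)x^4 - 1/4
D^1 f = 7x^3
D^2 f = 21x^2
matching coefficients of g against c_0 f + c_1 Df + … from the top degree down determines the c_i
solution: c_0 = 2, c_1 = 4, c_2 = -1

p(D) = 2·I + 4·D − D^2, i.e. c_0 = 2, c_1 = 4, c_2 = -1


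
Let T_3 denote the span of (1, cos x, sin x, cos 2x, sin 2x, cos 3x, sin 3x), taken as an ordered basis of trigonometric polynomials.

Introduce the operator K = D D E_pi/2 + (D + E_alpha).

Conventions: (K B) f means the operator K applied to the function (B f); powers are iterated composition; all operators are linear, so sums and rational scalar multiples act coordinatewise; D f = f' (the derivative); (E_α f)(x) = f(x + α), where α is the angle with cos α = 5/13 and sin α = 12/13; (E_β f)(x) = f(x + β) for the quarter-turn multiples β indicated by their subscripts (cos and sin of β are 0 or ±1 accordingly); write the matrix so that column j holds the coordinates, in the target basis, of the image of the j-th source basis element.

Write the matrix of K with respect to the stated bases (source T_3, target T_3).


image of 1: 1
image of cos x: (5/13)cos x - (12/13)sin x
image of sin x: (12/13)cos x + (5/13)sin x
image of cos 2x: (557/169)cos 2x - (458/169)sin 2x
image of sin 2x: (458/169)cos 2x + (557/169)sin 2x
image of cos 3x: -(2035/2197)cos 3x - (25536/2197)sin 3x
image of sin 3x: (25536/2197)cos 3x - (2035/2197)sin 3x
each image's coordinates form column j of the matrix

the matrix is [[1, 0, 0, 0, 0, 0, 0]; [0, 5/13, 12/13, 0, 0, 0, 0]; [0, -12/13, 5/13, 0, 0, 0, 0]; [0, 0, 0, 557/169, 458/169, 0, 0]; [0, 0, 0, -458/169, 557/169, 0, 0]; [0, 0, 0, 0, 0, -2035/2197, 25536/2197]; [0, 0, 0, 0, 0, -25536/2197, -2035/2197]] (rows listed top to bottom)


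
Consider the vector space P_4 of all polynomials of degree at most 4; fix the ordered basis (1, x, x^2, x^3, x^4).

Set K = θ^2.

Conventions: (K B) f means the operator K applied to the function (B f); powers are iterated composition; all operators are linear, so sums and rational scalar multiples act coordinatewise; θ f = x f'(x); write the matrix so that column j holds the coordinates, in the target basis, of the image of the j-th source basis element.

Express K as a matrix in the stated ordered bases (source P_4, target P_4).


image of 1: 0
image of x: x
image of x^2: 4x^2
image of x^3: 9x^3
image of x^4: 16x^4
each image's coordinates form column j of the matrix

the matrix is [[0, 0, 0, 0, 0]; [0, 1, 0, 0, 0]; [0, 0, 4, 0, 0]; [0, 0, 0, 9, 0]; [0, 0, 0, 0, 16]] (rows listed top to bottom)


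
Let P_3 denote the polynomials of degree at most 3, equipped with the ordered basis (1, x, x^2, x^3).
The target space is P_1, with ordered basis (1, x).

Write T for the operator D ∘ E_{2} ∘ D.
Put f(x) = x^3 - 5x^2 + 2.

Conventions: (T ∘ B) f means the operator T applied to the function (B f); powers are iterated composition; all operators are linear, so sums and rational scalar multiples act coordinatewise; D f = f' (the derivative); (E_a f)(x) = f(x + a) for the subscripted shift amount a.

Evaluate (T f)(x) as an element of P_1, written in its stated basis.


D f = 3x^2 - 10x
E_{2} D f = 3x^2 + 2x - 8
D E_{2} D f = 6x + 2

the result is g(x) = 6x + 2


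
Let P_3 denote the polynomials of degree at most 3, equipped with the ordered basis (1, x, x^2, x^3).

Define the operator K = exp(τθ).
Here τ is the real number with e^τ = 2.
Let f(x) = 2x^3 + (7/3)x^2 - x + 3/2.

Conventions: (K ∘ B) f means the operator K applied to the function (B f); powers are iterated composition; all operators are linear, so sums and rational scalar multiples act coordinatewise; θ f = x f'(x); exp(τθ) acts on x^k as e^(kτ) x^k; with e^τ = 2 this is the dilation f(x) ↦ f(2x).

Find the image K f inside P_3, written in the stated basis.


exp(τθ) x^k = e^(kτ) x^k; with e^τ = 2 this sends x^k to 2^k x^k
x ↦ 2 x
x^2 ↦ 4 x^2
x^3 ↦ 8 x^3
applying this coordinatewise to f: exp(τθ) f = 16x^3 + (28/3)x^2 - 2x + 3/2

g(x) = 16x^3 + (28/3)x^2 - 2x + 3/2


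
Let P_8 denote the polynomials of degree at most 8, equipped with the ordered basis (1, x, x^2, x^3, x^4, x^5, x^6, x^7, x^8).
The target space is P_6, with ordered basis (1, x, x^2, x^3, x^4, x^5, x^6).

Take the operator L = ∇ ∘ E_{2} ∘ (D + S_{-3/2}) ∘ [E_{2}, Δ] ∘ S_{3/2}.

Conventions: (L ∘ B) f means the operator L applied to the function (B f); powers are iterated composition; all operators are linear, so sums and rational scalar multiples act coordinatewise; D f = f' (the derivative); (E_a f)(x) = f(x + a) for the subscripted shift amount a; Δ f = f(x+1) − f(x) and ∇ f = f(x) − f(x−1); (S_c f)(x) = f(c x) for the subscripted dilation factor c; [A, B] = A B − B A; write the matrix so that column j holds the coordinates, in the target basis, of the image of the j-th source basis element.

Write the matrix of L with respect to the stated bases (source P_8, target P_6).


the matrix is [[0, 0, 0, 0, 0, 0, 0, 0, 0]; [0, 0, 0, 0, 0, 0, 0, 0, 0]; [0, 0, 0, 0, 0, 0, 0, 0, 0]; [0, 0, 0, 0, 0, 0, 0, 0, 0]; [0, 0, 0, 0, 0, 0, 0, 0, 0]; [0, 0, 0, 0, 0, 0, 0, 0, 0]; [0, 0, 0, 0, 0, 0, 0, 0, 0]] (rows listed top to bottom)

image of 1: 0
image of x: 0
image of x^2: 0
image of x^3: 0
image of x^4: 0
image of x^5: 0
image of x^6: 0
image of x^7: 0
image of x^8: 0
each image's coordinates form column j of the matrix


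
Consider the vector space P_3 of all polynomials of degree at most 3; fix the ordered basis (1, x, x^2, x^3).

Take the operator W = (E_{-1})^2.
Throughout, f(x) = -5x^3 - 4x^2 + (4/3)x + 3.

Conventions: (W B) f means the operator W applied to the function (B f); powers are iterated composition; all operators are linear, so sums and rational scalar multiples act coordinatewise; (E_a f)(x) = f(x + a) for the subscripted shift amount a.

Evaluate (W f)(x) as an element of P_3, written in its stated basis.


E_{-1} f = -5x^3 + 11x^2 - (17/3)x + 8/3
E_{-1} E_{-1} f = -5x^3 + 26x^2 - (128/3)x + 73/3

the image equals g(x) = -5x^3 + 26x^2 - (128/3)x + 73/3


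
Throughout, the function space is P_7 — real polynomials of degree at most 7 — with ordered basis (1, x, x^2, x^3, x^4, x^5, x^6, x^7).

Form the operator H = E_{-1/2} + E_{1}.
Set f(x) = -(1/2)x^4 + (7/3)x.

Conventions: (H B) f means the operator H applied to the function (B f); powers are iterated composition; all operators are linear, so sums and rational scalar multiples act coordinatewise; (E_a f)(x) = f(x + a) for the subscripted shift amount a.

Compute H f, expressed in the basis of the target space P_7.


g(x) = -x^4 - x^3 - (15/4)x^2 + (35/12)x + 61/96

E_{-1/2} f = -(1/2)x^4 + x^3 - (3/4)x^2 + (31/12)x - 115/96
E_{1} f = -(1/2)x^4 - 2x^3 - 3x^2 + (1/3)x + 11/6
(E_{-1/2} + E_{1}) f = -x^4 - x^3 - (15/4)x^2 + (35/12)x + 61/96


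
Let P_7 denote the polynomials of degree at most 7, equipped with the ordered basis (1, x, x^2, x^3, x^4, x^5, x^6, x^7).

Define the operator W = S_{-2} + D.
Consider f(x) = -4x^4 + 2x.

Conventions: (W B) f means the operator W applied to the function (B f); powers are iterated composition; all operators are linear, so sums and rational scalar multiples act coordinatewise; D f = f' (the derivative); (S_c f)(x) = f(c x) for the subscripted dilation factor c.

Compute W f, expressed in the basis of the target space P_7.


S_{-2} f = -64x^4 - 4x
D f = -16x^3 + 2
(S_{-2} + D) f = -64x^4 - 16x^3 - 4x + 2

the image equals g(x) = -64x^4 - 16x^3 - 4x + 2


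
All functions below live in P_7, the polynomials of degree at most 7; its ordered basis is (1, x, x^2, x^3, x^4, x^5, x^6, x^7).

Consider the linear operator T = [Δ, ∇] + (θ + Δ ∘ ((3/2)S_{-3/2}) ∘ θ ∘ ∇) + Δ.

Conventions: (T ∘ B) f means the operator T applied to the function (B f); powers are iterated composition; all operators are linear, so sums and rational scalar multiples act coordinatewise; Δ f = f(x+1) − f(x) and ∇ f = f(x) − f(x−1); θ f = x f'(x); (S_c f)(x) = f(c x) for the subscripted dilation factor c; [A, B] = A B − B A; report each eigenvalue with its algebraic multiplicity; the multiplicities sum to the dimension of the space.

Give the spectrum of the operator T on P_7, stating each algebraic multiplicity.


image of 1: 0
image of x: x + 1
image of x^2: 2x^2 + 2x - 7/2
image of x^3: 3x^3 + 3x^2 + (87/2)x + 28
image of x^4: 4x^4 + 4x^3 - (705/4)x^2 - (1037/4)x - 437/4
image of x^5: 5x^5 + 5x^4 + (1235/2)x^3 + (11015/8)x^2 + (9625/8)x + 767/2
image of x^6: 6x^6 + 6x^5 - (54195/32)x^4 - (83515/16)x^3 - (112755/16)x^2 - (148443/32)x - 38875/32
image of x^7: 7x^7 + 7x^6 + (138453/32)x^5 + (536935/32)x^4 + (979195/32)x^3 + (1965999/64)x^2 + (1051099/64)x + 58669/16
the matrix is upper triangular; its diagonal is (0, 1, 2, 3, 4, 5, 6, 7)
for a triangular matrix the eigenvalues are the diagonal entries, with algebraic multiplicity their repetition count

λ = 0 (multiplicity 1), λ = 1 (multiplicity 1), λ = 2 (multiplicity 1), λ = 3 (multiplicity 1), λ = 4 (multiplicity 1), λ = 5 (multiplicity 1), λ = 6 (multiplicity 1), λ = 7 (multiplicity 1)


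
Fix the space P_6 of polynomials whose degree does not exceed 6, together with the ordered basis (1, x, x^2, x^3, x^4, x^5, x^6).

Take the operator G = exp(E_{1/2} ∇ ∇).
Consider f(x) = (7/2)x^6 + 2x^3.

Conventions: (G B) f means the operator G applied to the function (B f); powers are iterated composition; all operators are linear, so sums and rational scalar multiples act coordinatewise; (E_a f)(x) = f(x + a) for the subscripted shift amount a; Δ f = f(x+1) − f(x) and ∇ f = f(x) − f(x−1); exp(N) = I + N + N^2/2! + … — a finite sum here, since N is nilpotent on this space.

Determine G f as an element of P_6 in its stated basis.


g(x) = (7/2)x^6 + 105x^4 - 208x^3 + (1785/2)x^2 - (2811/2)x + 20701/16

order-1 term: 105x^4 - 210x^3 + (525/2)x^2 - (291/2)x + 541/16
order-2 term: 630x^2 - 1260x + 840
order-3 term: 420
the series for exp(E_{1/2} ∇ ∇) f terminates at order 3
exp(E_{1/2} ∇ ∇) f = (7/2)x^6 + 105x^4 - 208x^3 + (1785/2)x^2 - (2811/2)x + 20701/16


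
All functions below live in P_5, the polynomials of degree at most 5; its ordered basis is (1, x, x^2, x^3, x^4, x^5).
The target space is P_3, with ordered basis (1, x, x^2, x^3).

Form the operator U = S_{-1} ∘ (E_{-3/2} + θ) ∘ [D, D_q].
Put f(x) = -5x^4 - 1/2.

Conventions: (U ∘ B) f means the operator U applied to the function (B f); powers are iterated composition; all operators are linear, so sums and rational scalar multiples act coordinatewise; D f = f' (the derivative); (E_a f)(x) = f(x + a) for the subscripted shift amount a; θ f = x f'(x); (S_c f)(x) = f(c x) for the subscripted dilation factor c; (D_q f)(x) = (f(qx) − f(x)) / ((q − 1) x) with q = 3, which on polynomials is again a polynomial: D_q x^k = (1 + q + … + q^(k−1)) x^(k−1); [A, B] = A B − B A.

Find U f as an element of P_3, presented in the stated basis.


D_q f = -200x^3
D D_q f = -600x^2
D f = -20x^3
D_q D f = -260x^2
[D, D_q] f = -340x^2
E_{-3/2} [D, D_q] f = -340x^2 + 1020x - 765
θ [D, D_q] f = -680x^2
(E_{-3/2} + θ) [D, D_q] f = -1020x^2 + 1020x - 765
S_{-1} (E_{-3/2} + θ) [D, D_q] f = -1020x^2 - 1020x - 765

g(x) = -1020x^2 - 1020x - 765


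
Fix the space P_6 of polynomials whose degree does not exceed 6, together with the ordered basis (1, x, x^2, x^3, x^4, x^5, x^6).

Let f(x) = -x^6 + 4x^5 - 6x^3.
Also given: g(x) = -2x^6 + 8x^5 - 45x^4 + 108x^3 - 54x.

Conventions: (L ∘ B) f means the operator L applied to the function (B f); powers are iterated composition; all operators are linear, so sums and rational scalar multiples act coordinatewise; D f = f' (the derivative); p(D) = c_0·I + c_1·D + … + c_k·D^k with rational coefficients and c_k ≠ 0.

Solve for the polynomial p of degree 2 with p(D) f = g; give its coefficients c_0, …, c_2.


c_0 = 2, c_1 = 0, c_2 = 3/2

D^0 f = -x^6 + 4x^5 - 6x^3
D^1 f = -6x^5 + 20x^4 - 18x^2
D^2 f = -30x^4 + 80x^3 - 36x
matching coefficients of g against c_0 f + c_1 Df + … from the top degree down determines the c_i
solution: c_0 = 2, c_1 = 0, c_2 = 3/2


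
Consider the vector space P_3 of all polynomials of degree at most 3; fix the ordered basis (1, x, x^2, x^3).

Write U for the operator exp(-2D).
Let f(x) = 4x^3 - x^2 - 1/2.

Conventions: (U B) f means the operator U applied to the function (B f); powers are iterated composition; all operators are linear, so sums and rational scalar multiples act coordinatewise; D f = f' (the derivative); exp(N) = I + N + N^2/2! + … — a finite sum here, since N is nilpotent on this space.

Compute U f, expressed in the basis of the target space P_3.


order-1 term: -24x^2 + 4x
order-2 term: 48x - 4
order-3 term: -32
the series for exp(-2D) f terminates at order 3
exp(-2D) f = 4x^3 - 25x^2 + 52x - 73/2

the image equals g(x) = 4x^3 - 25x^2 + 52x - 73/2


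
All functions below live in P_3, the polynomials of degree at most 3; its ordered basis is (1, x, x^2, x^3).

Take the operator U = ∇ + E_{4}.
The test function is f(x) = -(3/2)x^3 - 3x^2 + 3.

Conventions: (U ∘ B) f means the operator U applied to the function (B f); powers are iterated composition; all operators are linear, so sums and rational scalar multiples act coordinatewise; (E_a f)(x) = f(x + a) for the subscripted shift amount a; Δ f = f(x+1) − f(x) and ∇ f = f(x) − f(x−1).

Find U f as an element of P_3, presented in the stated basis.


g(x) = -(3/2)x^3 - (51/2)x^2 - (195/2)x - 279/2

∇ f = -(9/2)x^2 - (3/2)x + 3/2
E_{4} f = -(3/2)x^3 - 21x^2 - 96x - 141
(∇ + E_{4}) f = -(3/2)x^3 - (51/2)x^2 - (195/2)x - 279/2


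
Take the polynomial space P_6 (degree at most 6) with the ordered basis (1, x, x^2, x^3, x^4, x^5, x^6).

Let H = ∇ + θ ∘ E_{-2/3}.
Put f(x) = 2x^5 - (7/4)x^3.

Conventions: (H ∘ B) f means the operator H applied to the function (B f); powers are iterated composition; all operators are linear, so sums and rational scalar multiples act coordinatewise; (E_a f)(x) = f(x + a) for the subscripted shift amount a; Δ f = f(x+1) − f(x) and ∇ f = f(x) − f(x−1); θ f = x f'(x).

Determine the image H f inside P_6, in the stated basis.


∇ f = 10x^4 - 20x^3 + (59/4)x^2 - (19/4)x + 1/4
E_{-2/3} f = 2x^5 - (20/3)x^4 + (257/36)x^3 - (131/54)x^2 - (29/81)x + 62/243
θ E_{-2/3} f = 10x^5 - (80/3)x^4 + (257/12)x^3 - (131/27)x^2 - (29/81)x
(∇ + θ ∘ E_{-2/3}) f = 10x^5 - (50/3)x^4 + (17/12)x^3 + (1069/108)x^2 - (1655/324)x + 1/4

the result is g(x) = 10x^5 - (50/3)x^4 + (17/12)x^3 + (1069/108)x^2 - (1655/324)x + 1/4
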